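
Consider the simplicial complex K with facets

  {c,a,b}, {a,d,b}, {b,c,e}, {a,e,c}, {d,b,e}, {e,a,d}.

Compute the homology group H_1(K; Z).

H_1 = 0.

K has 5 vertices, 9 edges, 6 triangles.
rank ∂_1 = 4, rank ∂_2 = 5 ⇒ b_1 = 9 − 4 − 5 = 0; all invariant factors of ∂_2 are 1 so no torsion. So H_1 = 0.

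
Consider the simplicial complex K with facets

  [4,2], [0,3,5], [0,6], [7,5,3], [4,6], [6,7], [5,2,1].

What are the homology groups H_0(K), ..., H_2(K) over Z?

H_0 ≅ Z,  H_1 ≅ Z^2,  H_2 = 0.

We work with the vertex ordering 0 < 1 < 2 < 3 < 4 < 5 < 6 < 7. The simplices of K, each written with vertices in increasing order, are:

  0-simplices (8): [0], [1], [2], [3], [4], [5], [6], [7]
  1-simplices (12): [0,3], [0,5], [0,6], [1,2], [1,5], [2,4], [2,5], [3,5], [3,7], [4,6], [5,7], [6,7]
  2-simplices (3): [0,3,5], [1,2,5], [3,5,7]

giving chain groups C_0 ≅ Z^8, C_1 ≅ Z^12, C_2 ≅ Z^3.

∂_1: C_1 → C_0 is given by ∂[p,q] = [q] − [p]. For instance
  ∂[2,4] = [4] − [2].
The resulting 8×12 matrix has rank 7, and its Smith normal form has invariant factors (1,1,1,1,1,1,1).

Boundary ∂_2: C_2 → C_1 maps a triangle to the signed sum of its edges. For instance
  ∂[1,2,5] = [2,5] − [1,5] + [1,2],
  ∂[3,5,7] = [5,7] − [3,7] + [3,5].
This gives a 12×3 integer matrix of rank 3; reducing to Smith normal form yields diagonal entries (1,1,1).

Computing H_k = (kernel of ∂_k) / (image of ∂_{k+1}):

  H_0: rank C_0 − rank ∂_1 = 8 − 7 = 1, and the invariant factors of ∂_1 are all 1, so H_0 ≅ Z.
  H_1: rank ker ∂_1 − rank ∂_2 = (12 − 7) − 3 = 2, and the invariant factors of ∂_2 are all 1, so H_1 ≅ Z^2.
  H_2: rank ker ∂_2 − rank ∂_3 = (3 − 3) − 0 = 0, and there is no ∂_3, so H_2 ≅ 0.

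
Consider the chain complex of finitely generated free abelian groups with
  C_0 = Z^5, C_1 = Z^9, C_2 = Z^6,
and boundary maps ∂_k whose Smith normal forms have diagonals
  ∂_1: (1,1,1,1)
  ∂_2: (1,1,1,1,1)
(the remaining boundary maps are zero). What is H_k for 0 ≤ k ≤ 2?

H_0 ≅ Z,  H_1 = 0,  H_2 ≅ Z.

H_0: b_0 = 5 − 0 − 4 = 1; torsion from ∂_1 factors > 1: none. So H_0 ≅ Z.
H_1: b_1 = 9 − 4 − 5 = 0; torsion from ∂_2 factors > 1: none. So H_1 ≅ 0.
H_2: b_2 = 6 − 5 − 0 = 1; torsion from ∂_3 factors > 1: none. So H_2 ≅ Z.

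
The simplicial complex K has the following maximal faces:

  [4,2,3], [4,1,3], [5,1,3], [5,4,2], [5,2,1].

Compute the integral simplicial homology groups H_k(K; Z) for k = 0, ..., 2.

H_0 = Z,  H_1 = Z,  H_2 = 0.

Order the vertices as 1 < 2 < 3 < 4 < 5. Listing each simplex with vertices in this order, K has dimension 2 with simplices:

  0-simplices (5): [1], [2], [3], [4], [5]
  1-simplices (10): [1,2], [1,3], [1,4], [1,5], [2,3], [2,4], [2,5], [3,4], [3,5], [4,5]
  2-simplices (5): [1,2,5], [1,3,4], [1,3,5], [2,3,4], [2,4,5]

so the chain groups are C_0 ≅ Z^5, C_1 ≅ Z^10, C_2 ≅ Z^5.

∂_1: C_1 → C_0 sends each edge [p,q] (with p < q) to q − p.
The 5×10 boundary matrix has rank 4 and Smith normal form diag(1,1,1,1).

∂_2: C_2 → C_1 acts by ∂[p,q,r] = [q,r] − [p,r] + [p,q]. For instance
  ∂[2,3,4] = [3,4] − [2,4] + [2,3],
  ∂[1,3,4] = [3,4] − [1,4] + [1,3].
This gives a 10×5 integer matrix of rank 5; reducing to Smith normal form yields diagonal entries (1,1,1,1,1).

From H_k ≅ ker(∂_k) / im(∂_{k+1}) we obtain:

  H_0: rank C_0 − rank ∂_1 = 5 − 4 = 1, and the invariant factors of ∂_1 are all 1, so H_0 = Z.
  H_1: rank ker ∂_1 − rank ∂_2 = (10 − 4) − 5 = 1, and the invariant factors of ∂_2 are all 1, so H_1 = Z.
  H_2: rank ker ∂_2 − rank ∂_3 = (5 − 5) − 0 = 0, and there is no ∂_3, so H_2 = 0.

As a check, the Euler characteristic is 5 − 10 + 5 = 0, which agrees with 1 − 1 + 0 = 0.
(K is a triangulation of the Möbius band.)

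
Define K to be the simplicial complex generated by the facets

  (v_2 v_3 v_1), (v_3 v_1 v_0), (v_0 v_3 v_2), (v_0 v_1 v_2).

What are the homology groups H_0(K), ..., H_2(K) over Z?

H_0 ≅ Z,  H_1 = 0,  H_2 ≅ Z.

Take the total order v_0 < v_1 < v_2 < v_3 on the vertex set. Then K (dimension 2) consists of the simplices:

  0-simplices (4): [v_0], [v_1], [v_2], [v_3]
  1-simplices (6): [v_0,v_1], [v_0,v_2], [v_0,v_3], [v_1,v_2], [v_1,v_3], [v_2,v_3]
  2-simplices (4): [v_0,v_1,v_2], [v_0,v_1,v_3], [v_0,v_2,v_3], [v_1,v_2,v_3]

so the chain groups are C_0 ≅ Z^4, C_1 ≅ Z^6, C_2 ≅ Z^4.

Boundary ∂_1: C_1 → C_0 is given by ∂[p,q] = [q] − [p]. For instance
  ∂[v_0,v_1] = [v_1] − [v_0].
This gives a 4×6 integer matrix of rank 3; reducing to Smith normal form yields diagonal entries (1,1,1).

The boundary map ∂_2: C_2 → C_1 maps a triangle to the signed sum of its edges. For instance
  ∂[v_0,v_2,v_3] = [v_2,v_3] − [v_0,v_3] + [v_0,v_2],
  ∂[v_1,v_2,v_3] = [v_2,v_3] − [v_1,v_3] + [v_1,v_2].
The 6×4 boundary matrix has rank 3 and Smith normal form diag(1,1,1).

Reading off H_k = ker ∂_k / im ∂_{k+1}:

  H_0: rank C_0 − rank ∂_1 = 4 − 3 = 1, and the invariant factors of ∂_1 are all 1, so H_0 = Z.
  H_1: rank ker ∂_1 − rank ∂_2 = (6 − 3) − 3 = 0, and the invariant factors of ∂_2 are all 1, so H_1 = 0.
  H_2: rank ker ∂_2 − rank ∂_3 = (4 − 3) − 0 = 1, and there is no ∂_3, so H_2 = Z.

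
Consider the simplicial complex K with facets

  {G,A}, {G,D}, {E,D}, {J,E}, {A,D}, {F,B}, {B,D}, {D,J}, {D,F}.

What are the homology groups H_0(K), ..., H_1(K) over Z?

H_0 ≅ Z,  H_1 ≅ Z^3.

Fix the vertex order A < B < D < E < F < G < J and write every simplex with vertices in increasing order. Then dim K = 1 and the simplices of K are:

  0-simplices (7): A, B, D, E, F, G, J
  1-simplices (9): AD, AG, BD, BF, DE, DF, DG, DJ, EJ

giving chain groups C_0 ≅ Z^7, C_1 ≅ Z^9.

∂_1: C_1 → C_0 sends each edge [p,q] (with p < q) to q − p. For instance
  ∂DF = F − D.
The 7×9 boundary matrix has rank 6 and Smith normal form diag(1,1,1,1,1,1).

Reading off H_k = ker ∂_k / im ∂_{k+1}:

  H_0: rank C_0 − rank ∂_1 = 7 − 6 = 1, and the invariant factors of ∂_1 are all 1, so H_0 ≅ Z.
  H_1: rank ker ∂_1 − rank ∂_2 = (9 − 6) − 0 = 3, and there is no ∂_2, so H_1 ≅ Z^3.

As a check, the Euler characteristic is 7 − 9 = -2, which agrees with 1 − 3 = -2.
(K is a triangulation of a wedge of 3 circles.)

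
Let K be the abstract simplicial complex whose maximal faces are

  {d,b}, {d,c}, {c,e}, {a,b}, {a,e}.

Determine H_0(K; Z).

H_0 = Z.

Take the total order a < b < c < d < e on the vertex set. Then K (dimension 1) consists of the simplices:

  0-simplices (5): a, b, c, d, e
  1-simplices (5): ab, ae, bd, cd, ce

giving chain groups C_0 ≅ Z^5, C_1 ≅ Z^5.

∂_1: C_1 → C_0 sends each edge [p,q] (with p < q) to q − p. For instance
  ∂cd = d − c.
The resulting 5×5 matrix has rank 4, and its Smith normal form has invariant factors (1,1,1,1).

Computing H_k = (kernel of ∂_k) / (image of ∂_{k+1}):

  H_0: rank C_0 − rank ∂_1 = 5 − 4 = 1, and the invariant factors of ∂_1 are all 1, so H_0 = Z.

(K is a triangulation of the circle S^1.)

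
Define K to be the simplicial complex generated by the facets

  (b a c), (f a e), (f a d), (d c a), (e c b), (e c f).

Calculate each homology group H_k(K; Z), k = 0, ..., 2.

H_0 = Z,  H_1 = Z,  H_2 = 0.

We work with the vertex ordering a < b < c < d < e < f. The simplices of K, each written with vertices in increasing order, are:

  0-simplices (6): a, b, c, d, e, f
  1-simplices (12): ab, ac, ad, ae, af, bc, be, cd, ce, cf, df, ef
  2-simplices (6): abc, acd, adf, aef, bce, cef

so the chain groups are C_0 ≅ Z^6, C_1 ≅ Z^12, C_2 ≅ Z^6.

Boundary ∂_1: C_1 → C_0 maps an edge to its endpoints' difference, ∂[p,q] = q − p. For instance
  ∂ae = e − a.
The 6×12 boundary matrix has rank 5 and Smith normal form diag(1,1,1,1,1).

The boundary map ∂_2: C_2 → C_1 acts by ∂[p,q,r] = [q,r] − [p,r] + [p,q]. For instance
  ∂aef = ef − af + ae,
  ∂cef = ef − cf + ce.
As a 12×6 matrix over Z this has rank 6, with invariant factors (1,1,1,1,1,1).

Computing H_k = (kernel of ∂_k) / (image of ∂_{k+1}):

  H_0: rank C_0 − rank ∂_1 = 6 − 5 = 1, and the invariant factors of ∂_1 are all 1, so H_0 ≅ Z.
  H_1: rank ker ∂_1 − rank ∂_2 = (12 − 5) − 6 = 1, and the invariant factors of ∂_2 are all 1, so H_1 ≅ Z.
  H_2: rank ker ∂_2 − rank ∂_3 = (6 − 6) − 0 = 0, and there is no ∂_3, so H_2 ≅ 0.

(K is a triangulation of the cylinder S^1 x I.)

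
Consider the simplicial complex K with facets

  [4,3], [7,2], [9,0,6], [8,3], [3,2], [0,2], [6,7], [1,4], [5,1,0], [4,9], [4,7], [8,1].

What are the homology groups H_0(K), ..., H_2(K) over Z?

H_0 = Z,  H_1 = Z^5,  H_2 = 0.

Fix the vertex order 0 < 1 < 2 < 3 < 4 < 5 < 6 < 7 < 8 < 9 and write every simplex with vertices in increasing order. Then dim K = 2 and the simplices of K are:

  0-simplices (10): [0], [1], [2], [3], [4], [5], [6], [7], [8], [9]
  1-simplices (16): [0,1], [0,2], [0,5], [0,6], [0,9], [1,4], [1,5], [1,8], [2,3], [2,7], [3,4], [3,8], [4,7], [4,9], [6,7], [6,9]
  2-simplices (2): [0,1,5], [0,6,9]

so the chain groups are C_0 ≅ Z^10, C_1 ≅ Z^16, C_2 ≅ Z^2.

The boundary map ∂_1: C_1 → C_0 maps an edge to its endpoints' difference, ∂[p,q] = q − p. For instance
  ∂[4,7] = [7] − [4].
This gives a 10×16 integer matrix of rank 9; reducing to Smith normal form yields diagonal entries (1,1,1,1,1,1,1,1,1).

∂_2: C_2 → C_1 sends each 2-simplex [p,q,r] to [q,r] − [p,r] + [p,q]. For instance
  ∂[0,1,5] = [1,5] − [0,5] + [0,1],
  ∂[0,6,9] = [6,9] − [0,9] + [0,6].
This gives a 16×2 integer matrix of rank 2; reducing to Smith normal form yields diagonal entries (1,1).

Now H_k = ker ∂_k / im ∂_{k+1}, so:

  H_0: rank C_0 − rank ∂_1 = 10 − 9 = 1, and the invariant factors of ∂_1 are all 1, so H_0 ≅ Z.
  H_1: rank ker ∂_1 − rank ∂_2 = (16 − 9) − 2 = 5, and the invariant factors of ∂_2 are all 1, so H_1 ≅ Z^5.
  H_2: rank ker ∂_2 − rank ∂_3 = (2 − 2) − 0 = 0, and there is no ∂_3, so H_2 ≅ 0.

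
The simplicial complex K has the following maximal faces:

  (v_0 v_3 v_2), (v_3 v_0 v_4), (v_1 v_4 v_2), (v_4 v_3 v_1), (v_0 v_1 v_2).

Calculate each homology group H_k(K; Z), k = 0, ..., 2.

K has 5 vertices, 10 edges, 5 triangles.
rank ∂_0 = 0, rank ∂_1 = 4 ⇒ b_0 = 5 − 0 − 4 = 1; all invariant factors of ∂_1 are 1 so no torsion. So H_0 = Z.
rank ∂_1 = 4, rank ∂_2 = 5 ⇒ b_1 = 10 − 4 − 5 = 1; all invariant factors of ∂_2 are 1 so no torsion. So H_1 = Z.
rank ∂_2 = 5, rank ∂_3 = 0 ⇒ b_2 = 5 − 5 − 0 = 0. So H_2 = 0.

H_0 = Z,  H_1 = Z,  H_2 = 0.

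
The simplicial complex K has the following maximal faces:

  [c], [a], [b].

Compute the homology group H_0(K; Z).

H_0 ≅ Z^3.

Take the total order a < b < c on the vertex set. Then K (dimension 0) consists of the simplices:

  0-simplices (3): a, b, c

giving chain groups C_0 ≅ Z^3.

Computing H_k = (kernel of ∂_k) / (image of ∂_{k+1}):

  H_0: rank C_0 − rank ∂_1 = 3 − 0 = 3, and there is no ∂_1, so H_0 ≅ Z^3.

(K is a triangulation of a set of 3 points.)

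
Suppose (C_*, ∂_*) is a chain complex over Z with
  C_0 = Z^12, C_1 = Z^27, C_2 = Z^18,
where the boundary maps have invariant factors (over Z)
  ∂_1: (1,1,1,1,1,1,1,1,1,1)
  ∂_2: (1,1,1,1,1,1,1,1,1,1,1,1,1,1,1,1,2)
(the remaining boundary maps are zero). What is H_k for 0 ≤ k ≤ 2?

H_0: b_0 = 12 − 0 − 10 = 2; torsion from ∂_1 factors > 1: none. So H_0 ≅ Z^2.
H_1: b_1 = 27 − 10 − 17 = 0; torsion from ∂_2 factors > 1: [2]. So H_1 ≅ Z_2.
H_2: b_2 = 18 − 17 − 0 = 1; torsion from ∂_3 factors > 1: none. So H_2 ≅ Z.

H_0 ≅ Z^2,  H_1 ≅ Z_2,  H_2 ≅ Z.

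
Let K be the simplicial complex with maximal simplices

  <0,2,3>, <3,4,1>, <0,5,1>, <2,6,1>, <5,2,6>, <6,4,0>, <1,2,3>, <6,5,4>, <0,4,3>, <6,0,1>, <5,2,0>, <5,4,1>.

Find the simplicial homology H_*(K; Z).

Fix the vertex order 0 < 1 < 2 < 3 < 4 < 5 < 6 and write every simplex with vertices in increasing order. Then dim K = 2 and the simplices of K are:

  0-simplices (7): [0], [1], [2], [3], [4], [5], [6]
  1-simplices (18): [0,1], [0,2], [0,3], [0,4], [0,5], [0,6], [1,2], [1,3], [1,4], [1,5], [1,6], [2,3], [2,5], [2,6], [3,4], [4,5], [4,6], [5,6]
  2-simplices (12): [0,1,5], [0,1,6], [0,2,3], [0,2,5], [0,3,4], [0,4,6], [1,2,3], [1,2,6], [1,3,4], [1,4,5], [2,5,6], [4,5,6]

so the chain groups are C_0 ≅ Z^7, C_1 ≅ Z^18, C_2 ≅ Z^12.

Boundary ∂_1: C_1 → C_0 maps an edge to its endpoints' difference, ∂[p,q] = q − p.
As a 7×18 matrix over Z this has rank 6, with invariant factors (1,1,1,1,1,1).

The boundary map ∂_2: C_2 → C_1 acts by ∂[p,q,r] = [q,r] − [p,r] + [p,q]. For instance
  ∂[1,3,4] = [3,4] − [1,4] + [1,3],
  ∂[0,3,4] = [3,4] − [0,4] + [0,3].
The 18×12 boundary matrix has rank 12 and Smith normal form diag(1,1,1,1,1,1,1,1,1,1,1,2).

Now H_k = ker ∂_k / im ∂_{k+1}, so:

  H_0: rank C_0 − rank ∂_1 = 7 − 6 = 1, and the invariant factors of ∂_1 are all 1, so H_0 = Z.
  H_1: rank ker ∂_1 − rank ∂_2 = (18 − 6) − 12 = 0, and ∂_2 has invariant factor 2 > 1, so H_1 = Z/2.
  H_2: rank ker ∂_2 − rank ∂_3 = (12 − 12) − 0 = 0, and there is no ∂_3, so H_2 = 0.

As a check, the Euler characteristic is 7 − 18 + 12 = 1, which agrees with 1 − 0 + 0 = 1.

H_0 = Z,  H_1 = Z/2,  H_2 = 0.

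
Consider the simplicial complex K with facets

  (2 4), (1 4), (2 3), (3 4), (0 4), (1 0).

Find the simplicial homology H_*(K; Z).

We work with the vertex ordering 0 < 1 < 2 < 3 < 4. The simplices of K, each written with vertices in increasing order, are:

  0-simplices (5): [0], [1], [2], [3], [4]
  1-simplices (6): [0,1], [0,4], [1,4], [2,3], [2,4], [3,4]

giving chain groups C_0 ≅ Z^5, C_1 ≅ Z^6.

∂_1: C_1 → C_0 maps an edge to its endpoints' difference, ∂[p,q] = q − p. For instance
  ∂[3,4] = [4] − [3].
As a 5×6 matrix over Z this has rank 4, with invariant factors (1,1,1,1).

Now H_k = ker ∂_k / im ∂_{k+1}, so:

  H_0: rank C_0 − rank ∂_1 = 5 − 4 = 1, and the invariant factors of ∂_1 are all 1, so H_0 = Z.
  H_1: rank ker ∂_1 − rank ∂_2 = (6 − 4) − 0 = 2, and there is no ∂_2, so H_1 = Z^2.

H_0 ≅ Z,  H_1 ≅ Z^2.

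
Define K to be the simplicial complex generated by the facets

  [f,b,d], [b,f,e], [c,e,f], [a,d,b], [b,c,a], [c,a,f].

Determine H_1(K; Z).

H_1 = Z.

Order the vertices as a < b < c < d < e < f. Listing each simplex with vertices in this order, K has dimension 2 with simplices:

  0-simplices (6): a, b, c, d, e, f
  1-simplices (12): ab, ac, ad, af, bc, bd, be, bf, ce, cf, df, ef
  2-simplices (6): abc, abd, acf, bdf, bef, cef

Hence C_0 ≅ Z^6, C_1 ≅ Z^12, C_2 ≅ Z^6.

∂_1: C_1 → C_0 is given by ∂[p,q] = [q] − [p]. For instance
  ∂df = f − d.
The resulting 6×12 matrix has rank 5, and its Smith normal form has invariant factors (1,1,1,1,1).

∂_2: C_2 → C_1 sends each 2-simplex [p,q,r] to [q,r] − [p,r] + [p,q]. For instance
  ∂bdf = df − bf + bd,
  ∂abd = bd − ad + ab.
As a 12×6 matrix over Z this has rank 6, with invariant factors (1,1,1,1,1,1).

Now H_k = ker ∂_k / im ∂_{k+1}, so:

  H_1: rank ker ∂_1 − rank ∂_2 = (12 − 5) − 6 = 1, and the invariant factors of ∂_2 are all 1, so H_1 ≅ Z.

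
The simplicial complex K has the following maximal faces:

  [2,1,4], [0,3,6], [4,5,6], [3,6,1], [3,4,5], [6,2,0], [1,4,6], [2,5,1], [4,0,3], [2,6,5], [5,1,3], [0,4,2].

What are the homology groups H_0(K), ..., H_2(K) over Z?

H_0 = Z,  H_1 = Z/2,  H_2 = 0.

We work with the vertex ordering 0 < 1 < 2 < 3 < 4 < 5 < 6. The simplices of K, each written with vertices in increasing order, are:

  0-simplices (7): [0], [1], [2], [3], [4], [5], [6]
  1-simplices (18): [0,2], [0,3], [0,4], [0,6], [1,2], [1,3], [1,4], [1,5], [1,6], [2,4], [2,5], [2,6], [3,4], [3,5], [3,6], [4,5], [4,6], [5,6]
  2-simplices (12): [0,2,4], [0,2,6], [0,3,4], [0,3,6], [1,2,4], [1,2,5], [1,3,5], [1,3,6], [1,4,6], [2,5,6], [3,4,5], [4,5,6]

giving chain groups C_0 ≅ Z^7, C_1 ≅ Z^18, C_2 ≅ Z^12.

∂_1: C_1 → C_0 is given by ∂[p,q] = [q] − [p]. For instance
  ∂[1,3] = [3] − [1].
The 7×18 boundary matrix has rank 6 and Smith normal form diag(1,1,1,1,1,1).

Boundary ∂_2: C_2 → C_1 sends each 2-simplex [p,q,r] to [q,r] − [p,r] + [p,q]. For instance
  ∂[1,4,6] = [4,6] − [1,6] + [1,4],
  ∂[3,4,5] = [4,5] − [3,5] + [3,4].
The resulting 18×12 matrix has rank 12, and its Smith normal form has invariant factors (1,1,1,1,1,1,1,1,1,1,1,2).

Now H_k = ker ∂_k / im ∂_{k+1}, so:

  H_0: rank C_0 − rank ∂_1 = 7 − 6 = 1, and the invariant factors of ∂_1 are all 1, so H_0 ≅ Z.
  H_1: rank ker ∂_1 − rank ∂_2 = (18 − 6) − 12 = 0, and ∂_2 has invariant factor 2 > 1, so H_1 ≅ Z/2.
  H_2: rank ker ∂_2 − rank ∂_3 = (12 − 12) − 0 = 0, and there is no ∂_3, so H_2 ≅ 0.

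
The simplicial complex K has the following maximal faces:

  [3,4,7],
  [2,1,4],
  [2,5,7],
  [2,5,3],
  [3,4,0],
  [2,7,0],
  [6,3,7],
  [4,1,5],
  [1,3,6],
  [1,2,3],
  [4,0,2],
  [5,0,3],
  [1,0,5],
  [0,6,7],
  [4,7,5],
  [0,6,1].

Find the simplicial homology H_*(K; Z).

Order the vertices as 0 < 1 < 2 < 3 < 4 < 5 < 6 < 7. Listing each simplex with vertices in this order, K has dimension 2 with simplices:

  0-simplices (8): [0], [1], [2], [3], [4], [5], [6], [7]
  1-simplices (24): (24 of them)
  2-simplices (16): [0,1,5], [0,1,6], [0,2,4], [0,2,7], [0,3,4], [0,3,5], [0,6,7], [1,2,3], [1,2,4], [1,3,6], [1,4,5], [2,3,5], [2,5,7], [3,4,7], [3,6,7], [4,5,7]

giving chain groups C_0 ≅ Z^8, C_1 ≅ Z^24, C_2 ≅ Z^16.

The boundary map ∂_1: C_1 → C_0 maps an edge to its endpoints' difference, ∂[p,q] = q − p. For instance
  ∂[0,6] = [6] − [0].
As a 8×24 matrix over Z this has rank 7, with invariant factors (1,1,1,1,1,1,1).

∂_2: C_2 → C_1 sends each 2-simplex [p,q,r] to [q,r] − [p,r] + [p,q]. For instance
  ∂[1,4,5] = [4,5] − [1,5] + [1,4],
  ∂[0,6,7] = [6,7] − [0,7] + [0,6].
The 24×16 boundary matrix has rank 15 and Smith normal form diag(1,1,1,1,1,1,1,1,1,1,1,1,1,1,1).

Reading off H_k = ker ∂_k / im ∂_{k+1}:

  H_0: rank C_0 − rank ∂_1 = 8 − 7 = 1, and the invariant factors of ∂_1 are all 1, so H_0 ≅ Z.
  H_1: rank ker ∂_1 − rank ∂_2 = (24 − 7) − 15 = 2, and the invariant factors of ∂_2 are all 1, so H_1 ≅ Z^2.
  H_2: rank ker ∂_2 − rank ∂_3 = (16 − 15) − 0 = 1, and there is no ∂_3, so H_2 ≅ Z.

As a check, the Euler characteristic is 8 − 24 + 16 = 0, which agrees with 1 − 2 + 1 = 0.
(K is a triangulation of the torus T^2.)

H_0 ≅ Z,  H_1 ≅ Z^2,  H_2 ≅ Z.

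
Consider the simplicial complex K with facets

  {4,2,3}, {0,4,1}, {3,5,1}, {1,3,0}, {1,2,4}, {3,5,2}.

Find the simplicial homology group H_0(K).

We work with the vertex ordering 0 < 1 < 2 < 3 < 4 < 5. The simplices of K, each written with vertices in increasing order, are:

  0-simplices (6): [0], [1], [2], [3], [4], [5]
  1-simplices (12): [0,1], [0,3], [0,4], [1,2], [1,3], [1,4], [1,5], [2,3], [2,4], [2,5], [3,4], [3,5]
  2-simplices (6): [0,1,3], [0,1,4], [1,2,4], [1,3,5], [2,3,4], [2,3,5]

so the chain groups are C_0 ≅ Z^6, C_1 ≅ Z^12, C_2 ≅ Z^6.

Boundary ∂_1: C_1 → C_0 is given by ∂[p,q] = [q] − [p]. For instance
  ∂[3,5] = [5] − [3].
This gives a 6×12 integer matrix of rank 5; reducing to Smith normal form yields diagonal entries (1,1,1,1,1).

Boundary ∂_2: C_2 → C_1 acts by ∂[p,q,r] = [q,r] − [p,r] + [p,q]. For instance
  ∂[0,1,3] = [1,3] − [0,3] + [0,1],
  ∂[1,2,4] = [2,4] − [1,4] + [1,2].
This gives a 12×6 integer matrix of rank 6; reducing to Smith normal form yields diagonal entries (1,1,1,1,1,1).

Computing H_k = (kernel of ∂_k) / (image of ∂_{k+1}):

  H_0: rank C_0 − rank ∂_1 = 6 − 5 = 1, and the invariant factors of ∂_1 are all 1, so H_0 ≅ Z.

H_0 ≅ Z.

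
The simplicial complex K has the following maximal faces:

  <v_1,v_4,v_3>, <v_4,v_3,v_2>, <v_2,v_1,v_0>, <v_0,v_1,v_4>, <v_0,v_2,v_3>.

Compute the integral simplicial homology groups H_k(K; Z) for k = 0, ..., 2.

Order the vertices as v_0 < v_1 < v_2 < v_3 < v_4. Listing each simplex with vertices in this order, K has dimension 2 with simplices:

  0-simplices (5): [v_0], [v_1], [v_2], [v_3], [v_4]
  1-simplices (10): [v_0,v_1], [v_0,v_2], [v_0,v_3], [v_0,v_4], [v_1,v_2], [v_1,v_3], [v_1,v_4], [v_2,v_3], [v_2,v_4], [v_3,v_4]
  2-simplices (5): [v_0,v_1,v_2], [v_0,v_1,v_4], [v_0,v_2,v_3], [v_1,v_3,v_4], [v_2,v_3,v_4]

Hence C_0 ≅ Z^5, C_1 ≅ Z^10, C_2 ≅ Z^5.

∂_1: C_1 → C_0 is given by ∂[p,q] = [q] − [p].
This gives a 5×10 integer matrix of rank 4; reducing to Smith normal form yields diagonal entries (1,1,1,1).

∂_2: C_2 → C_1 sends each 2-simplex [p,q,r] to [q,r] − [p,r] + [p,q]. For instance
  ∂[v_2,v_3,v_4] = [v_3,v_4] − [v_2,v_4] + [v_2,v_3],
  ∂[v_0,v_2,v_3] = [v_2,v_3] − [v_0,v_3] + [v_0,v_2].
The 10×5 boundary matrix has rank 5 and Smith normal form diag(1,1,1,1,1).

Computing H_k = (kernel of ∂_k) / (image of ∂_{k+1}):

  H_0: rank C_0 − rank ∂_1 = 5 − 4 = 1, and the invariant factors of ∂_1 are all 1, so H_0 = Z.
  H_1: rank ker ∂_1 − rank ∂_2 = (10 − 4) − 5 = 1, and the invariant factors of ∂_2 are all 1, so H_1 = Z.
  H_2: rank ker ∂_2 − rank ∂_3 = (5 − 5) − 0 = 0, and there is no ∂_3, so H_2 = 0.

As a check, the Euler characteristic is 5 − 10 + 5 = 0, which agrees with 1 − 1 + 0 = 0.

H_0 = Z,  H_1 = Z,  H_2 = 0.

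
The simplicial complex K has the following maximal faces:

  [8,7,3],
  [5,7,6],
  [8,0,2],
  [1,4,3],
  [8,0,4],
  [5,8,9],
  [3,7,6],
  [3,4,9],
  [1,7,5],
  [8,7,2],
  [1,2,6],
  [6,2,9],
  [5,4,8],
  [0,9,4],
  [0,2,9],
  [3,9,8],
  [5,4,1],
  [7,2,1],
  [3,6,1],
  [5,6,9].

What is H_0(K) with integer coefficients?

H_0 = Z.

We work with the vertex ordering 0 < 1 < 2 < 3 < 4 < 5 < 6 < 7 < 8 < 9. The simplices of K, each written with vertices in increasing order, are:

  0-simplices (10): [0], [1], [2], [3], [4], [5], [6], [7], [8], [9]
  1-simplices (30): (30 of them)
  2-simplices (20): (20 of them)

giving chain groups C_0 ≅ Z^10, C_1 ≅ Z^30, C_2 ≅ Z^20.

The boundary map ∂_1: C_1 → C_0 maps an edge to its endpoints' difference, ∂[p,q] = q − p. For instance
  ∂[4,5] = [5] − [4].
This gives a 10×30 integer matrix of rank 9; reducing to Smith normal form yields diagonal entries (1,1,1,1,1,1,1,1,1).

The boundary map ∂_2: C_2 → C_1 maps a triangle to the signed sum of its edges. For instance
  ∂[5,6,9] = [6,9] − [5,9] + [5,6],
  ∂[5,6,7] = [6,7] − [5,7] + [5,6].
The 30×20 boundary matrix has rank 20 and Smith normal form diag(1,1,1,1,1,1,1,1,1,1,1,1,1,1,1,1,1,1,1,2).

From H_k ≅ ker(∂_k) / im(∂_{k+1}) we obtain:

  H_0: rank C_0 − rank ∂_1 = 10 − 9 = 1, and the invariant factors of ∂_1 are all 1, so H_0 = Z.

(K is a triangulation of the Klein bottle.)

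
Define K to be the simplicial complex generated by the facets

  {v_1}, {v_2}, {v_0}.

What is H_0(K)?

H_0 = Z^3.

K has 3 vertices.
rank ∂_0 = 0, rank ∂_1 = 0 ⇒ b_0 = 3 − 0 − 0 = 3. So H_0 ≅ Z^3.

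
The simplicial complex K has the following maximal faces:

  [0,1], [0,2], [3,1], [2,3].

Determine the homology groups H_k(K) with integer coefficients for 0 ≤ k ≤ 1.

We work with the vertex ordering 0 < 1 < 2 < 3. The simplices of K, each written with vertices in increasing order, are:

  0-simplices (4): [0], [1], [2], [3]
  1-simplices (4): [0,1], [0,2], [1,3], [2,3]

so the chain groups are C_0 ≅ Z^4, C_1 ≅ Z^4.

∂_1: C_1 → C_0 sends each edge [p,q] (with p < q) to q − p.
The 4×4 boundary matrix has rank 3 and Smith normal form diag(1,1,1).

Reading off H_k = ker ∂_k / im ∂_{k+1}:

  H_0: rank C_0 − rank ∂_1 = 4 − 3 = 1, and the invariant factors of ∂_1 are all 1, so H_0 = Z.
  H_1: rank ker ∂_1 − rank ∂_2 = (4 − 3) − 0 = 1, and there is no ∂_2, so H_1 = Z.

As a check, the Euler characteristic is 4 − 4 = 0, which agrees with 1 − 1 = 0.
(K is a triangulation of the circle S^1.)

H_0 ≅ Z,  H_1 ≅ Z.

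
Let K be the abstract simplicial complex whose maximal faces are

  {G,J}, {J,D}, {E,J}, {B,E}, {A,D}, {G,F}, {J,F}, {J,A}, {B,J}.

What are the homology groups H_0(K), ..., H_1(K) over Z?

Order the vertices as A < B < D < E < F < G < J. Listing each simplex with vertices in this order, K has dimension 1 with simplices:

  0-simplices (7): A, B, D, E, F, G, J
  1-simplices (9): AD, AJ, BE, BJ, DJ, EJ, FG, FJ, GJ

Hence C_0 ≅ Z^7, C_1 ≅ Z^9.

The boundary map ∂_1: C_1 → C_0 is given by ∂[p,q] = [q] − [p].
This gives a 7×9 integer matrix of rank 6; reducing to Smith normal form yields diagonal entries (1,1,1,1,1,1).

From H_k ≅ ker(∂_k) / im(∂_{k+1}) we obtain:

  H_0: rank C_0 − rank ∂_1 = 7 − 6 = 1, and the invariant factors of ∂_1 are all 1, so H_0 = Z.
  H_1: rank ker ∂_1 − rank ∂_2 = (9 − 6) − 0 = 3, and there is no ∂_2, so H_1 = Z^3.

(K is a triangulation of a wedge of 3 circles.)

H_0 ≅ Z,  H_1 ≅ Z^3.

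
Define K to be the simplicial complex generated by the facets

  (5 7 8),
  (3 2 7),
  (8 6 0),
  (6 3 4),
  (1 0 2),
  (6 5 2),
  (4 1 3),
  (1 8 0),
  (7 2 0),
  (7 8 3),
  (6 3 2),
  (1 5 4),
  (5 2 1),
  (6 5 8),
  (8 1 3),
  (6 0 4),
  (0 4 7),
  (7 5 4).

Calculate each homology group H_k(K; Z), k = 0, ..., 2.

Order the vertices as 0 < 1 < 2 < 3 < 4 < 5 < 6 < 7 < 8. Listing each simplex with vertices in this order, K has dimension 2 with simplices:

  0-simplices (9): [0], [1], [2], [3], [4], [5], [6], [7], [8]
  1-simplices (27): (27 of them)
  2-simplices (18): [0,1,2], [0,1,8], [0,2,7], [0,4,6], [0,4,7], [0,6,8], [1,2,5], [1,3,4], [1,3,8], [1,4,5], [2,3,6], [2,3,7], [2,5,6], [3,4,6], [3,7,8], [4,5,7], [5,6,8], [5,7,8]

so the chain groups are C_0 ≅ Z^9, C_1 ≅ Z^27, C_2 ≅ Z^18.

The boundary map ∂_1: C_1 → C_0 is given by ∂[p,q] = [q] − [p].
This gives a 9×27 integer matrix of rank 8; reducing to Smith normal form yields diagonal entries (1,1,1,1,1,1,1,1).

∂_2: C_2 → C_1 maps a triangle to the signed sum of its edges. For instance
  ∂[0,1,2] = [1,2] − [0,2] + [0,1],
  ∂[1,2,5] = [2,5] − [1,5] + [1,2].
The 27×18 boundary matrix has rank 17 and Smith normal form diag(1,1,1,1,1,1,1,1,1,1,1,1,1,1,1,1,1).

Now H_k = ker ∂_k / im ∂_{k+1}, so:

  H_0: rank C_0 − rank ∂_1 = 9 − 8 = 1, and the invariant factors of ∂_1 are all 1, so H_0 ≅ Z.
  H_1: rank ker ∂_1 − rank ∂_2 = (27 − 8) − 17 = 2, and the invariant factors of ∂_2 are all 1, so H_1 ≅ Z^2.
  H_2: rank ker ∂_2 − rank ∂_3 = (18 − 17) − 0 = 1, and there is no ∂_3, so H_2 ≅ Z.

As a check, the Euler characteristic is 9 − 27 + 18 = 0, which agrees with 1 − 2 + 1 = 0.

H_0 = Z,  H_1 = Z^2,  H_2 = Z.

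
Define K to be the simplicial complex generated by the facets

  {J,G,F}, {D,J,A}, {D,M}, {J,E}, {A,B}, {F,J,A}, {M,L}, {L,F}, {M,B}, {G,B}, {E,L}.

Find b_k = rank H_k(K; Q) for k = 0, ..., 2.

b_0 = 1, b_1 = 4, b_2 = 0.

Order the vertices as A < B < D < E < F < G < J < L < M. Listing each simplex with vertices in this order, K has dimension 2 with simplices:

  0-simplices (9): A, B, D, E, F, G, J, L, M
  1-simplices (15): AB, AD, AF, AJ, BG, BM, DJ, DM, EJ, EL, FG, FJ, FL, GJ, LM
  2-simplices (3): ADJ, AFJ, FGJ

giving chain groups C_0 ≅ Z^9, C_1 ≅ Z^15, C_2 ≅ Z^3.

∂_1: C_1 → C_0 is given by ∂[p,q] = [q] − [p]. For instance
  ∂DJ = J − D.
This gives a 9×15 integer matrix of rank 8; reducing to Smith normal form yields diagonal entries (1,1,1,1,1,1,1,1).

∂_2: C_2 → C_1 sends each 2-simplex [p,q,r] to [q,r] − [p,r] + [p,q]. For instance
  ∂AFJ = FJ − AJ + AF,
  ∂ADJ = DJ − AJ + AD.
The 15×3 boundary matrix has rank 3 and Smith normal form diag(1,1,1).

From H_k ≅ ker(∂_k) / im(∂_{k+1}) we obtain:

  H_0: rank C_0 − rank ∂_1 = 9 − 8 = 1, and the invariant factors of ∂_1 are all 1, so H_0 = Z.
  H_1: rank ker ∂_1 − rank ∂_2 = (15 − 8) − 3 = 4, and the invariant factors of ∂_2 are all 1, so H_1 = Z^4.
  H_2: rank ker ∂_2 − rank ∂_3 = (3 − 3) − 0 = 0, and there is no ∂_3, so H_2 = 0.

Hence the Betti numbers are b_0 = 1, b_1 = 4, b_2 = 0.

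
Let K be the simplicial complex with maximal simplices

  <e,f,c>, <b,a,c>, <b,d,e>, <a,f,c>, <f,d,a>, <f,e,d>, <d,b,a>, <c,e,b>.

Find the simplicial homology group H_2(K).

We work with the vertex ordering a < b < c < d < e < f. The simplices of K, each written with vertices in increasing order, are:

  0-simplices (6): a, b, c, d, e, f
  1-simplices (12): ab, ac, ad, af, bc, bd, be, ce, cf, de, df, ef
  2-simplices (8): abc, abd, acf, adf, bce, bde, cef, def

Hence C_0 ≅ Z^6, C_1 ≅ Z^12, C_2 ≅ Z^8.

The boundary map ∂_1: C_1 → C_0 is given by ∂[p,q] = [q] − [p]. For instance
  ∂be = e − b.
The 6×12 boundary matrix has rank 5 and Smith normal form diag(1,1,1,1,1).

Boundary ∂_2: C_2 → C_1 sends each 2-simplex [p,q,r] to [q,r] − [p,r] + [p,q]. For instance
  ∂abc = bc − ac + ab,
  ∂abd = bd − ad + ab.
This gives a 12×8 integer matrix of rank 7; reducing to Smith normal form yields diagonal entries (1,1,1,1,1,1,1).

Computing H_k = (kernel of ∂_k) / (image of ∂_{k+1}):

  H_2: rank ker ∂_2 − rank ∂_3 = (8 − 7) − 0 = 1, and there is no ∂_3, so H_2 ≅ Z.

H_2 ≅ Z.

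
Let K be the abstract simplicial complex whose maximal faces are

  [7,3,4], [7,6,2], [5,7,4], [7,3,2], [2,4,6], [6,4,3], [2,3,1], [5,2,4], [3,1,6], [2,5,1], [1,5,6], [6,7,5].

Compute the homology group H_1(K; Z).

Take the total order 1 < 2 < 3 < 4 < 5 < 6 < 7 on the vertex set. Then K (dimension 2) consists of the simplices:

  0-simplices (7): [1], [2], [3], [4], [5], [6], [7]
  1-simplices (18): [1,2], [1,3], [1,5], [1,6], [2,3], [2,4], [2,5], [2,6], [2,7], [3,4], [3,6], [3,7], [4,5], [4,6], [4,7], [5,6], [5,7], [6,7]
  2-simplices (12): [1,2,3], [1,2,5], [1,3,6], [1,5,6], [2,3,7], [2,4,5], [2,4,6], [2,6,7], [3,4,6], [3,4,7], [4,5,7], [5,6,7]

giving chain groups C_0 ≅ Z^7, C_1 ≅ Z^18, C_2 ≅ Z^12.

Boundary ∂_1: C_1 → C_0 sends each edge [p,q] (with p < q) to q − p. For instance
  ∂[3,4] = [4] − [3].
As a 7×18 matrix over Z this has rank 6, with invariant factors (1,1,1,1,1,1).

Boundary ∂_2: C_2 → C_1 acts by ∂[p,q,r] = [q,r] − [p,r] + [p,q]. For instance
  ∂[2,4,6] = [4,6] − [2,6] + [2,4],
  ∂[2,3,7] = [3,7] − [2,7] + [2,3].
As a 18×12 matrix over Z this has rank 12, with invariant factors (1,1,1,1,1,1,1,1,1,1,1,2).

Reading off H_k = ker ∂_k / im ∂_{k+1}:

  H_1: rank ker ∂_1 − rank ∂_2 = (18 − 6) − 12 = 0, and ∂_2 has invariant factor 2 > 1, so H_1 = Z/2.

H_1 = Z/2.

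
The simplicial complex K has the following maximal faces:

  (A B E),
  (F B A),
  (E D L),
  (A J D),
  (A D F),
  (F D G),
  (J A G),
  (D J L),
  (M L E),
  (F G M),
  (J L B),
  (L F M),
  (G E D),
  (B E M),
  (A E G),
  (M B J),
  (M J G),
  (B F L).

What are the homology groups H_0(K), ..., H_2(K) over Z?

We work with the vertex ordering A < B < D < E < F < G < J < L < M. The simplices of K, each written with vertices in increasing order, are:

  0-simplices (9): A, B, D, E, F, G, J, L, M
  1-simplices (27): AB, AD, AE, AF, AG, AJ, BE, BF, BJ, BL, BM, DE, DF, DG, DJ, DL, EG, EL, EM, FG, FL, FM, GJ, GM, JL, JM, LM
  2-simplices (18): ABE, ABF, ADF, ADJ, AEG, AGJ, BEM, BFL, BJL, BJM, DEG, DEL, DFG, DJL, ELM, FGM, FLM, GJM

giving chain groups C_0 ≅ Z^9, C_1 ≅ Z^27, C_2 ≅ Z^18.

Boundary ∂_1: C_1 → C_0 sends each edge [p,q] (with p < q) to q − p. For instance
  ∂AD = D − A.
The 9×27 boundary matrix has rank 8 and Smith normal form diag(1,1,1,1,1,1,1,1).

∂_2: C_2 → C_1 sends each 2-simplex [p,q,r] to [q,r] − [p,r] + [p,q]. For instance
  ∂AGJ = GJ − AJ + AG,
  ∂DEG = EG − DG + DE.
The 27×18 boundary matrix has rank 18 and Smith normal form diag(1,1,1,1,1,1,1,1,1,1,1,1,1,1,1,1,1,2).

Now H_k = ker ∂_k / im ∂_{k+1}, so:

  H_0: rank C_0 − rank ∂_1 = 9 − 8 = 1, and the invariant factors of ∂_1 are all 1, so H_0 = Z.
  H_1: rank ker ∂_1 − rank ∂_2 = (27 − 8) − 18 = 1, and ∂_2 has invariant factor 2 > 1, so H_1 = Z ⊕ Z_2.
  H_2: rank ker ∂_2 − rank ∂_3 = (18 − 18) − 0 = 0, and there is no ∂_3, so H_2 = 0.

H_0 = Z,  H_1 = Z ⊕ Z_2,  H_2 = 0.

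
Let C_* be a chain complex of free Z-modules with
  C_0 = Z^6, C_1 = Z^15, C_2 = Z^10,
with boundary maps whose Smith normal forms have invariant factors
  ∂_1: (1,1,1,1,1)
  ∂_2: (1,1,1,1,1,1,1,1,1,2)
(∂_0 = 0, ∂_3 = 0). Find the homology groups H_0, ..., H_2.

H_0: b_0 = 6 − 0 − 5 = 1; torsion from ∂_1 factors > 1: none. So H_0 = Z.
H_1: b_1 = 15 − 5 − 10 = 0; torsion from ∂_2 factors > 1: [2]. So H_1 = Z/2.
H_2: b_2 = 10 − 10 − 0 = 0; torsion from ∂_3 factors > 1: none. So H_2 = 0.

H_0 = Z,  H_1 = Z/2,  H_2 = 0.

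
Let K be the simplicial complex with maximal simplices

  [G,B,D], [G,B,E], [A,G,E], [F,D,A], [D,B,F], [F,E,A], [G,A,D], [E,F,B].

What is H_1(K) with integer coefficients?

H_1 = 0.

K has 6 vertices, 12 edges, 8 triangles.
rank ∂_1 = 5, rank ∂_2 = 7 ⇒ b_1 = 12 − 5 − 7 = 0; all invariant factors of ∂_2 are 1 so no torsion. So H_1 = 0.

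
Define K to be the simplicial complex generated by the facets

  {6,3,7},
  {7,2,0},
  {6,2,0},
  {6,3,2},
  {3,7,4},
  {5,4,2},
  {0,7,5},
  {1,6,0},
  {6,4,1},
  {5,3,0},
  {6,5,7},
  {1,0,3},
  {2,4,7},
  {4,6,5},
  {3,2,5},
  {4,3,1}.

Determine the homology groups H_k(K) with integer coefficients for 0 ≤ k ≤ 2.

Fix the vertex order 0 < 1 < 2 < 3 < 4 < 5 < 6 < 7 and write every simplex with vertices in increasing order. Then dim K = 2 and the simplices of K are:

  0-simplices (8): [0], [1], [2], [3], [4], [5], [6], [7]
  1-simplices (24): (24 of them)
  2-simplices (16): [0,1,3], [0,1,6], [0,2,6], [0,2,7], [0,3,5], [0,5,7], [1,3,4], [1,4,6], [2,3,5], [2,3,6], [2,4,5], [2,4,7], [3,4,7], [3,6,7], [4,5,6], [5,6,7]

Hence C_0 ≅ Z^8, C_1 ≅ Z^24, C_2 ≅ Z^16.

Boundary ∂_1: C_1 → C_0 is given by ∂[p,q] = [q] − [p]. For instance
  ∂[2,5] = [5] − [2].
This gives a 8×24 integer matrix of rank 7; reducing to Smith normal form yields diagonal entries (1,1,1,1,1,1,1).

The boundary map ∂_2: C_2 → C_1 acts by ∂[p,q,r] = [q,r] − [p,r] + [p,q]. For instance
  ∂[0,1,3] = [1,3] − [0,3] + [0,1],
  ∂[1,3,4] = [3,4] − [1,4] + [1,3].
As a 24×16 matrix over Z this has rank 15, with invariant factors (1,1,1,1,1,1,1,1,1,1,1,1,1,1,1).

Reading off H_k = ker ∂_k / im ∂_{k+1}:

  H_0: rank C_0 − rank ∂_1 = 8 − 7 = 1, and the invariant factors of ∂_1 are all 1, so H_0 = Z.
  H_1: rank ker ∂_1 − rank ∂_2 = (24 − 7) − 15 = 2, and the invariant factors of ∂_2 are all 1, so H_1 = Z^2.
  H_2: rank ker ∂_2 − rank ∂_3 = (16 − 15) − 0 = 1, and there is no ∂_3, so H_2 = Z.

H_0 = Z,  H_1 = Z^2,  H_2 = Z.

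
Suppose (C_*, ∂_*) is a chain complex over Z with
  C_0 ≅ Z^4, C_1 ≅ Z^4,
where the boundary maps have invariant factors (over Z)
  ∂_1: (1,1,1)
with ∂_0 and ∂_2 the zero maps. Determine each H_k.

H_0 = Z,  H_1 = Z.

H_0: b_0 = 4 − 0 − 3 = 1; torsion from ∂_1 factors > 1: none. So H_0 = Z.
H_1: b_1 = 4 − 3 − 0 = 1; torsion from ∂_2 factors > 1: none. So H_1 = Z.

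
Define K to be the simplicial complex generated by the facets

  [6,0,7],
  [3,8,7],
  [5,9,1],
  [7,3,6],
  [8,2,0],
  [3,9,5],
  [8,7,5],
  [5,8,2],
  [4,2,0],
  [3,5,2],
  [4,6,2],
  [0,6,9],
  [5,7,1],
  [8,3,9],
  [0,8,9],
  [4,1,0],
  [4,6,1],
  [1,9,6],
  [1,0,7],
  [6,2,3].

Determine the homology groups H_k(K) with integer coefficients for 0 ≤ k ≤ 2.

Fix the vertex order 0 < 1 < 2 < 3 < 4 < 5 < 6 < 7 < 8 < 9 and write every simplex with vertices in increasing order. Then dim K = 2 and the simplices of K are:

  0-simplices (10): [0], [1], [2], [3], [4], [5], [6], [7], [8], [9]
  1-simplices (30): (30 of them)
  2-simplices (20): (20 of them)

giving chain groups C_0 ≅ Z^10, C_1 ≅ Z^30, C_2 ≅ Z^20.

The boundary map ∂_1: C_1 → C_0 maps an edge to its endpoints' difference, ∂[p,q] = q − p. For instance
  ∂[5,9] = [9] − [5].
The resulting 10×30 matrix has rank 9, and its Smith normal form has invariant factors (1,1,1,1,1,1,1,1,1).

∂_2: C_2 → C_1 acts by ∂[p,q,r] = [q,r] − [p,r] + [p,q]. For instance
  ∂[0,2,8] = [2,8] − [0,8] + [0,2],
  ∂[0,1,4] = [1,4] − [0,4] + [0,1].
The resulting 30×20 matrix has rank 20, and its Smith normal form has invariant factors (1,1,1,1,1,1,1,1,1,1,1,1,1,1,1,1,1,1,1,2).

From H_k ≅ ker(∂_k) / im(∂_{k+1}) we obtain:

  H_0: rank C_0 − rank ∂_1 = 10 − 9 = 1, and the invariant factors of ∂_1 are all 1, so H_0 ≅ Z.
  H_1: rank ker ∂_1 − rank ∂_2 = (30 − 9) − 20 = 1, and ∂_2 has invariant factor 2 > 1, so H_1 ≅ Z × Z/2.
  H_2: rank ker ∂_2 − rank ∂_3 = (20 − 20) − 0 = 0, and there is no ∂_3, so H_2 ≅ 0.

As a check, the Euler characteristic is 10 − 30 + 20 = 0, which agrees with 1 − 1 + 0 = 0.

H_0 = Z,  H_1 = Z × Z/2,  H_2 = 0.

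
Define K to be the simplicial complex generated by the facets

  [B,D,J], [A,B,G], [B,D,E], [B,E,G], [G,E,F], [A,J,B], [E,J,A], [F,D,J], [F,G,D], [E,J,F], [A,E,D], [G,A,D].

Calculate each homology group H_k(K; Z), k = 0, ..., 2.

H_0 = Z,  H_1 = Z/2,  H_2 = 0.

We work with the vertex ordering A < B < D < E < F < G < J. The simplices of K, each written with vertices in increasing order, are:

  0-simplices (7): A, B, D, E, F, G, J
  1-simplices (18): AB, AD, AE, AG, AJ, BD, BE, BG, BJ, DE, DF, DG, DJ, EF, EG, EJ, FG, FJ
  2-simplices (12): ABG, ABJ, ADE, ADG, AEJ, BDE, BDJ, BEG, DFG, DFJ, EFG, EFJ

Hence C_0 ≅ Z^7, C_1 ≅ Z^18, C_2 ≅ Z^12.

The boundary map ∂_1: C_1 → C_0 is given by ∂[p,q] = [q] − [p]. For instance
  ∂DF = F − D.
The resulting 7×18 matrix has rank 6, and its Smith normal form has invariant factors (1,1,1,1,1,1).

The boundary map ∂_2: C_2 → C_1 acts by ∂[p,q,r] = [q,r] − [p,r] + [p,q]. For instance
  ∂DFG = FG − DG + DF,
  ∂ABJ = BJ − AJ + AB.
The 18×12 boundary matrix has rank 12 and Smith normal form diag(1,1,1,1,1,1,1,1,1,1,1,2).

From H_k ≅ ker(∂_k) / im(∂_{k+1}) we obtain:

  H_0: rank C_0 − rank ∂_1 = 7 − 6 = 1, and the invariant factors of ∂_1 are all 1, so H_0 ≅ Z.
  H_1: rank ker ∂_1 − rank ∂_2 = (18 − 6) − 12 = 0, and ∂_2 has invariant factor 2 > 1, so H_1 ≅ Z/2.
  H_2: rank ker ∂_2 − rank ∂_3 = (12 − 12) − 0 = 0, and there is no ∂_3, so H_2 ≅ 0.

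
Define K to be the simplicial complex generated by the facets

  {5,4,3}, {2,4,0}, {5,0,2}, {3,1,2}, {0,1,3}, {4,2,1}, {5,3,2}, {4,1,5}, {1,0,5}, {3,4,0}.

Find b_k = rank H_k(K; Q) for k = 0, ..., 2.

b_0 = 1, b_1 = 0, b_2 = 0.

Take the total order 0 < 1 < 2 < 3 < 4 < 5 on the vertex set. Then K (dimension 2) consists of the simplices:

  0-simplices (6): [0], [1], [2], [3], [4], [5]
  1-simplices (15): [0,1], [0,2], [0,3], [0,4], [0,5], [1,2], [1,3], [1,4], [1,5], [2,3], [2,4], [2,5], [3,4], [3,5], [4,5]
  2-simplices (10): [0,1,3], [0,1,5], [0,2,4], [0,2,5], [0,3,4], [1,2,3], [1,2,4], [1,4,5], [2,3,5], [3,4,5]

giving chain groups C_0 ≅ Z^6, C_1 ≅ Z^15, C_2 ≅ Z^10.

Boundary ∂_1: C_1 → C_0 maps an edge to its endpoints' difference, ∂[p,q] = q − p.
This gives a 6×15 integer matrix of rank 5; reducing to Smith normal form yields diagonal entries (1,1,1,1,1).

∂_2: C_2 → C_1 maps a triangle to the signed sum of its edges. For instance
  ∂[0,2,4] = [2,4] − [0,4] + [0,2],
  ∂[1,2,3] = [2,3] − [1,3] + [1,2].
The 15×10 boundary matrix has rank 10 and Smith normal form diag(1,1,1,1,1,1,1,1,1,2).

Reading off H_k = ker ∂_k / im ∂_{k+1}:

  H_0: rank C_0 − rank ∂_1 = 6 − 5 = 1, and the invariant factors of ∂_1 are all 1, so H_0 ≅ Z.
  H_1: rank ker ∂_1 − rank ∂_2 = (15 − 5) − 10 = 0, and ∂_2 has invariant factor 2 > 1, so H_1 ≅ Z/2Z.
  H_2: rank ker ∂_2 − rank ∂_3 = (10 − 10) − 0 = 0, and there is no ∂_3, so H_2 ≅ 0.

As a check, the Euler characteristic is 6 − 15 + 10 = 1, which agrees with 1 − 0 + 0 = 1.
(K is a triangulation of the real projective plane RP^2.)

Hence the Betti numbers are b_0 = 1, b_1 = 0, b_2 = 0.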